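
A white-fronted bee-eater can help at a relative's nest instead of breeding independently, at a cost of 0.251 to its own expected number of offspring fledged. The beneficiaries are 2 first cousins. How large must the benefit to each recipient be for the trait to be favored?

1.004

r to a first cousin = 1/8 (first cousins share one grandparent pair — two paths of length 4: r = 2·(1/2)^4 = 1/8).
Hamilton's rule with n recipients of equal r: n·r·B > C, so B > C/(n·r) = 0.251/(2·0.125) = 1.004.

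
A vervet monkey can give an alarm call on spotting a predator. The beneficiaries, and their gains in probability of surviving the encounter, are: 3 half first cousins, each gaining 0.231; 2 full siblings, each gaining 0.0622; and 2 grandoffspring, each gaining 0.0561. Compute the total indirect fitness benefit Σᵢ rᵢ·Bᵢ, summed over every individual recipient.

0.1335625

r to a half first cousin = 1/16 (half first cousins share one grandparent — one path of length 4: r = (1/2)^4 = 1/16).
r to a full sibling = 0.5 (full sibs share both parents — two paths of length 2: r = 2·(1/2)^2 = 1/2).
r to a grandoffspring = 1/4 (two parent–offspring links: r = (1/2)^2 = 1/4).
Summing one r·B term per recipient: 3·0.0625·0.231 + 2·0.5·0.0622 + 2·0.25·0.0561 = 0.1335625.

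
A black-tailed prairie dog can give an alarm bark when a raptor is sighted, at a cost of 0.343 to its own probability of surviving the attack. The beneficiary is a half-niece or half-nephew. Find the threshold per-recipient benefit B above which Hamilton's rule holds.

2.744

r to a half-niece or half-nephew = 1/8 (half-aunt/uncle↔niece/nephew: one path of length 3: r = (1/2)^3 = 1/8).
Hamilton's rule with n recipients of equal r: n·r·B > C, so B > C/(n·r) = 0.343/(1·0.125) = 2.744.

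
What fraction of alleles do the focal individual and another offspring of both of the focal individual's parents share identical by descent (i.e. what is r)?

Each parent–offspring link contributes a factor of 1/2, and independent paths through distinct common ancestors add.
Full sibs share both parents — two paths of length 2: r = 2·(1/2)^2 = 1/2.

0.5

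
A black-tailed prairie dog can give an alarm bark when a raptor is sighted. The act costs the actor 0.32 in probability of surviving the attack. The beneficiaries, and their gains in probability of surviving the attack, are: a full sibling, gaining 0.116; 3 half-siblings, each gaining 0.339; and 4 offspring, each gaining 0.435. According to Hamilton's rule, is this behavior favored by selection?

Hamilton's rule: the trait is favored when the sum of r·B over every recipient exceeds the actor's cost C.
r to a full sibling = 1/2 (full sibs share both parents — two paths of length 2: r = 2·(1/2)^2 = 1/2).
r to a half-sibling = 1/4 (half-sibs share one parent — one path of length 2: r = (1/2)^2 = 1/4).
r to an offspring = 1/2 (one parent–offspring link: r = (1/2)^1 = 1/2).
Summing one r·B term per recipient: 1·0.5·0.116 + 3·0.25·0.339 + 4·0.5·0.435 = 1.18225.
1.18225 > 0.32: the indirect benefit exceeds the cost.

Yes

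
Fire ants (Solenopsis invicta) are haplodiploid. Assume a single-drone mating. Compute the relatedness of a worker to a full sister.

Haplodiploid full sisters inherit their father's entire haploid genome identically (contributing 1/2) and on average half of their mother's contribution (1/2 · 1/2 = 1/4); r = 1/2 + 1/4 = 3/4.

0.75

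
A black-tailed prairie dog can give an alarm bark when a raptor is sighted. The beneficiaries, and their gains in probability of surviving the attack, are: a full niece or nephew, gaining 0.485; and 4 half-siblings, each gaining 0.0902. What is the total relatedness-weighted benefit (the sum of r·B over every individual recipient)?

r to a full niece or nephew = 1/4 (full aunt/uncle↔niece/nephew: two paths of length 3 through the shared grandparent pair: r = 2·(1/2)^3 = 1/4).
r to a half-sibling = 0.25 (half-sibs share one parent — one path of length 2: r = (1/2)^2 = 1/4).
Summing one r·B term per recipient: 1·0.25·0.485 + 4·0.25·0.0902 = 0.21145.

0.21145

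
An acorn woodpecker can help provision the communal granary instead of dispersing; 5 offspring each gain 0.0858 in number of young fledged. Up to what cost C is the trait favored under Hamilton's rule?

0.2145

r to an offspring = 0.5 (one parent–offspring link: r = (1/2)^1 = 1/2).
Hamilton's rule: n·r·B > C, so the trait is favored while C < n·r·B = 5·0.5·0.0858 = 0.2145.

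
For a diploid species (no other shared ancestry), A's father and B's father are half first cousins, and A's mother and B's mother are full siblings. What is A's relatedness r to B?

Independent pedigree routes through distinct common ancestors add.
A and B are related in two ways: half second cousins through their fathers (r = 1/64) and first cousins through their mothers (r = 1/8).
r = 1/64 + 1/8 = 0.140625.

0.140625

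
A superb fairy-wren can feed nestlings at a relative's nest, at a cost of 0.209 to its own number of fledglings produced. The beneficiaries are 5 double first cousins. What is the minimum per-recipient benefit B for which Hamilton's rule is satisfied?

0.1672

r to a double first cousin = 0.25 (double first cousins share both grandparent pairs — four paths of length 4: r = 4·(1/2)^4 = 1/4).
Hamilton's rule with n recipients of equal r: n·r·B > C, so B > C/(n·r) = 0.209/(5·0.25) = 0.1672.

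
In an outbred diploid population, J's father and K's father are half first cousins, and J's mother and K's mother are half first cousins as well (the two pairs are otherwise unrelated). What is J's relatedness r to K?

Relatedness sums over independent paths through distinct common ancestors.
J and K are related in two ways: half second cousins through their fathers (r = 1/64) and half second cousins through their mothers (r = 1/64).
r = 1/64 + 1/64 = 0.03125.

0.03125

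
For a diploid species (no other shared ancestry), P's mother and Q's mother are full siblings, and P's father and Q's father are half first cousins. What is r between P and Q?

0.140625

Independent pedigree routes through distinct common ancestors add.
P and Q are related in two ways: first cousins through their mothers (r = 1/8) and half second cousins through their fathers (r = 1/64).
r = 1/8 + 1/64 = 0.140625.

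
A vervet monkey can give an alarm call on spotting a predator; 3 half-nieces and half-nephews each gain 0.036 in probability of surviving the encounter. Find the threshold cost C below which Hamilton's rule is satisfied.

r to a half-niece or half-nephew = 1/8 (half-aunt/uncle↔niece/nephew: one path of length 3: r = (1/2)^3 = 1/8).
Hamilton's rule: n·r·B > C, so the trait is favored while C < n·r·B = 3·0.125·0.036 = 0.0135.

0.0135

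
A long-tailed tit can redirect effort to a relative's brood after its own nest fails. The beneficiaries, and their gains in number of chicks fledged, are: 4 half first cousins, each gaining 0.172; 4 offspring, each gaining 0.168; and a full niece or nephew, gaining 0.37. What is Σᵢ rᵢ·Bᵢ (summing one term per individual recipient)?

0.4715

r to a half first cousin = 1/16 (half first cousins share one grandparent — one path of length 4: r = (1/2)^4 = 1/16).
r to an offspring = 1/2 (one parent–offspring link: r = (1/2)^1 = 1/2).
r to a full niece or nephew = 0.25 (full aunt/uncle↔niece/nephew: two paths of length 3 through the shared grandparent pair: r = 2·(1/2)^3 = 1/4).
Summing one r·B term per recipient: 4·0.0625·0.172 + 4·0.5·0.168 + 1·0.25·0.37 = 0.4715.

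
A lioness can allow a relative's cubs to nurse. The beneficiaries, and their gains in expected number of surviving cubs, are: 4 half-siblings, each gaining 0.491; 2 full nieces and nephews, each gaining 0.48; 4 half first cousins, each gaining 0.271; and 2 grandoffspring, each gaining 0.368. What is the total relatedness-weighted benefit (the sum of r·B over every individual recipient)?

r to a half-sibling = 1/4 (half-sibs share one parent — one path of length 2: r = (1/2)^2 = 1/4).
r to a full niece or nephew = 1/4 (full aunt/uncle↔niece/nephew: two paths of length 3 through the shared grandparent pair: r = 2·(1/2)^3 = 1/4).
r to a half first cousin = 0.0625 (half first cousins share one grandparent — one path of length 4: r = (1/2)^4 = 1/16).
r to a grandoffspring = 1/4 (two parent–offspring links: r = (1/2)^2 = 1/4).
Summing one r·B term per recipient: 4·0.25·0.491 + 2·0.25·0.48 + 4·0.0625·0.271 + 2·0.25·0.368 = 0.98275.

0.98275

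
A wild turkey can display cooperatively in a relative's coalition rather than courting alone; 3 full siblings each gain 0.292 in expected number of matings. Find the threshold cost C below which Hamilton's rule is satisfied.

r to a full sibling = 1/2 (full sibs share both parents — two paths of length 2: r = 2·(1/2)^2 = 1/2).
Hamilton's rule: n·r·B > C, so the trait is favored while C < n·r·B = 3·0.5·0.292 = 0.438.

0.438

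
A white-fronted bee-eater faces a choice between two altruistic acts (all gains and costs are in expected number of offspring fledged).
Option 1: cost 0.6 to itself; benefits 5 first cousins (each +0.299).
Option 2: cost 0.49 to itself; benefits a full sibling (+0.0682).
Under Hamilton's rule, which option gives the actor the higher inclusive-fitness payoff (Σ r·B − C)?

Option 1

Option 1: r to a first cousin = 0.125.
Option 1: Σ r·B − C = (5·0.125·0.299) − 0.6 = -0.413125.
Option 2: r to a full sibling = 0.5.
Option 2: Σ r·B − C = (1·0.5·0.0682) − 0.49 = -0.4559.
Option 1 has the higher net inclusive-fitness payoff.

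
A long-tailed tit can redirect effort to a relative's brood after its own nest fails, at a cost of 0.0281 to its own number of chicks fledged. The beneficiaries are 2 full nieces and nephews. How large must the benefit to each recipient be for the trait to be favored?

0.0562

r to a full niece or nephew = 0.25 (full aunt/uncle↔niece/nephew: two paths of length 3 through the shared grandparent pair: r = 2·(1/2)^3 = 1/4).
Hamilton's rule with n recipients of equal r: n·r·B > C, so B > C/(n·r) = 0.0281/(2·0.25) = 0.0562.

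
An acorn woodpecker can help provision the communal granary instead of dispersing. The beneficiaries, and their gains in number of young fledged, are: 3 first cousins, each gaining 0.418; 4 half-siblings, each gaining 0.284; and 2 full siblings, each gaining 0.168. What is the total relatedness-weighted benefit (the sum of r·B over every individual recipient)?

0.60875

r to a first cousin = 0.125 (first cousins share one grandparent pair — two paths of length 4: r = 2·(1/2)^4 = 1/8).
r to a half-sibling = 0.25 (half-sibs share one parent — one path of length 2: r = (1/2)^2 = 1/4).
r to a full sibling = 0.5 (full sibs share both parents — two paths of length 2: r = 2·(1/2)^2 = 1/2).
Summing one r·B term per recipient: 3·0.125·0.418 + 4·0.25·0.284 + 2·0.5·0.168 = 0.60875.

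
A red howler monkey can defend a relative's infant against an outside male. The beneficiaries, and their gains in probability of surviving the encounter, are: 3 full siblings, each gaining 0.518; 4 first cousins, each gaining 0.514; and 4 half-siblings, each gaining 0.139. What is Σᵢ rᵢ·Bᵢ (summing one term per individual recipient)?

1.173

r to a full sibling = 0.5 (full sibs share both parents — two paths of length 2: r = 2·(1/2)^2 = 1/2).
r to a first cousin = 0.125 (first cousins share one grandparent pair — two paths of length 4: r = 2·(1/2)^4 = 1/8).
r to a half-sibling = 0.25 (half-sibs share one parent — one path of length 2: r = (1/2)^2 = 1/4).
Summing one r·B term per recipient: 3·0.5·0.518 + 4·0.125·0.514 + 4·0.25·0.139 = 1.173.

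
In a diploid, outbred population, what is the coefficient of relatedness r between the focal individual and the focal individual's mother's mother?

0.25

Each parent–offspring link contributes a factor of 1/2, and independent paths through distinct common ancestors add.
Two parent–offspring links: r = (1/2)^2 = 1/4.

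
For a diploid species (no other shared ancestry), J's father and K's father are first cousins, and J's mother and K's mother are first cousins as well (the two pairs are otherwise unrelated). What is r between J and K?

With two independent routes of shared ancestry, r is the sum of the two contributions.
J and K are related in two ways: second cousins through their fathers (r = 1/32) and second cousins through their mothers (r = 1/32).
r = 1/32 + 1/32 = 0.0625.

0.0625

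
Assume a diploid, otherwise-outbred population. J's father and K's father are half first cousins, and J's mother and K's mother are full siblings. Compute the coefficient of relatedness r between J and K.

Relatedness sums over independent paths through distinct common ancestors.
J and K are related in two ways: half second cousins through their fathers (r = 1/64) and first cousins through their mothers (r = 1/8).
r = 1/64 + 1/8 = 0.140625.

0.140625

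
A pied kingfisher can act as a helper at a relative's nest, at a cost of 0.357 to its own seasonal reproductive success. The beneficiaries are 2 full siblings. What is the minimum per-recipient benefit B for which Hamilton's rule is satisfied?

0.357

r to a full sibling = 1/2 (full sibs share both parents — two paths of length 2: r = 2·(1/2)^2 = 1/2).
Hamilton's rule with n recipients of equal r: n·r·B > C, so B > C/(n·r) = 0.357/(2·0.5) = 0.357.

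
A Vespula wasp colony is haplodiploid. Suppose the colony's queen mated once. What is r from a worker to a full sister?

Haplodiploid full sisters inherit their father's entire haploid genome identically (contributing 1/2) and on average half of their mother's contribution (1/2 · 1/2 = 1/4); r = 1/2 + 1/4 = 3/4.

0.75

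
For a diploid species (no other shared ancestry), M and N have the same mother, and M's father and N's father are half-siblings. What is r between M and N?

Wright's path rule: contributions from independent ancestry routes add.
M and N are related in two ways: half-sibs through their shared mother (r = 1/4) and half first cousins through their fathers (r = 1/16).
r = 1/4 + 1/16 = 5/16 = 0.3125.

0.3125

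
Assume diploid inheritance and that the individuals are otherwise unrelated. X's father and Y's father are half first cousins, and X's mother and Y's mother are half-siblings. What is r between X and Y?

0.078125

Relatedness sums over independent paths through distinct common ancestors.
X and Y are related in two ways: half second cousins through their fathers (r = 1/64) and half first cousins through their mothers (r = 1/16).
r = 1/64 + 1/16 = 5/64 = 0.078125.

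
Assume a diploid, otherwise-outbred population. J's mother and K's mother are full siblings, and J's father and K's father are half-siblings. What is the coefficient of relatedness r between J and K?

With two independent routes of shared ancestry, r is the sum of the two contributions.
J and K are related in two ways: first cousins through their mothers (r = 1/8) and half first cousins through their fathers (r = 1/16).
r = 1/8 + 1/16 = 0.1875.

0.1875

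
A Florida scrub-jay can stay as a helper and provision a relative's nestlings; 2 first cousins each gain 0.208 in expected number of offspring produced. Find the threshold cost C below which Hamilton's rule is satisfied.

0.052

r to a first cousin = 1/8 (first cousins share one grandparent pair — two paths of length 4: r = 2·(1/2)^4 = 1/8).
Hamilton's rule: n·r·B > C, so the trait is favored while C < n·r·B = 2·0.125·0.208 = 0.052.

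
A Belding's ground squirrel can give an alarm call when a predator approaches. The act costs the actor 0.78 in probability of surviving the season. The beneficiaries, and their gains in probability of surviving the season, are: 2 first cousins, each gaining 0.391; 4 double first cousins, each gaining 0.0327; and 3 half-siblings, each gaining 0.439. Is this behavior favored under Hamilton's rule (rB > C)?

No

Hamilton's rule: the trait is favored when the sum of r·B over every recipient exceeds the actor's cost C.
r to a first cousin = 1/8 (first cousins share one grandparent pair — two paths of length 4: r = 2·(1/2)^4 = 1/8).
r to a double first cousin = 0.25 (double first cousins share both grandparent pairs — four paths of length 4: r = 4·(1/2)^4 = 1/4).
r to a half-sibling = 1/4 (half-sibs share one parent — one path of length 2: r = (1/2)^2 = 1/4).
Summing one r·B term per recipient: 2·0.125·0.391 + 4·0.25·0.0327 + 3·0.25·0.439 = 0.4597.
0.4597 < 0.78: the indirect benefit is less than the cost.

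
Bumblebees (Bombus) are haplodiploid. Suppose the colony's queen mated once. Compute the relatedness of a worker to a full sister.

Haplodiploid full sisters inherit their father's entire haploid genome identically (contributing 1/2) and on average half of their mother's contribution (1/2 · 1/2 = 1/4); r = 1/2 + 1/4 = 3/4.

0.75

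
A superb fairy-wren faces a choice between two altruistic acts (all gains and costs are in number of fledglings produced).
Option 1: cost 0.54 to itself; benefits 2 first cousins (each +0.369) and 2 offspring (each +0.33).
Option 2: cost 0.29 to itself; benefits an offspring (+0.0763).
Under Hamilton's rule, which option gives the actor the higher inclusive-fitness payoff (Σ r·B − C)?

Option 1: r to a first cousin = 0.125.
Option 1: r to an offspring = 0.5.
Option 1: Σ r·B − C = (2·0.125·0.369 + 2·0.5·0.33) − 0.54 = -0.11775.
Option 2: r to an offspring = 0.5.
Option 2: Σ r·B − C = (1·0.5·0.0763) − 0.29 = -0.25185.
Option 1 has the higher net inclusive-fitness payoff.

Option 1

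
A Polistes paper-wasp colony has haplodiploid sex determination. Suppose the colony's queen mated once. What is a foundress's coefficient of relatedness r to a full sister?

Haplodiploid full sisters inherit their father's entire haploid genome identically (contributing 1/2) and on average half of their mother's contribution (1/2 · 1/2 = 1/4); r = 1/2 + 1/4 = 3/4.

0.75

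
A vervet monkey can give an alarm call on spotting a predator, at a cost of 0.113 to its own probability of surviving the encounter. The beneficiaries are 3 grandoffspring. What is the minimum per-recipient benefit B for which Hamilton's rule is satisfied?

r to a grandoffspring = 1/4 (two parent–offspring links: r = (1/2)^2 = 1/4).
Hamilton's rule with n recipients of equal r: n·r·B > C, so B > C/(n·r) = 0.113/(3·0.25) = 0.1507.

0.1507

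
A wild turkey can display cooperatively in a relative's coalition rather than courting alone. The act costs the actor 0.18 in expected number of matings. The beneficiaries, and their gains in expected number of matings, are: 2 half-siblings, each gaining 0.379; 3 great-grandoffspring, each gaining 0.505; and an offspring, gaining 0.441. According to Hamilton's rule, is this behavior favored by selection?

Yes

Hamilton's rule: the trait is favored when the sum of r·B over every recipient exceeds the actor's cost C.
r to a half-sibling = 0.25 (half-sibs share one parent — one path of length 2: r = (1/2)^2 = 1/4).
r to a great-grandoffspring = 1/8 (three parent–offspring links: r = (1/2)^3 = 1/8).
r to an offspring = 0.5 (one parent–offspring link: r = (1/2)^1 = 1/2).
Summing one r·B term per recipient: 2·0.25·0.379 + 3·0.125·0.505 + 1·0.5·0.441 = 0.599375.
0.599375 > 0.18: the indirect benefit exceeds the cost.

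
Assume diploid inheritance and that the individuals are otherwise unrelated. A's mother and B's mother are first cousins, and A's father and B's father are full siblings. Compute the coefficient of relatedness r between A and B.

0.15625

Wright's path rule: contributions from independent ancestry routes add.
A and B are related in two ways: second cousins through their mothers (r = 1/32) and first cousins through their fathers (r = 1/8).
r = 1/32 + 1/8 = 0.15625.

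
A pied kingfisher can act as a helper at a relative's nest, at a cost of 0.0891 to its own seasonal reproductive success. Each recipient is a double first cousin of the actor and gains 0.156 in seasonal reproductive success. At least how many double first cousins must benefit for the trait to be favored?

r to a double first cousin = 0.25 (double first cousins share both grandparent pairs — four paths of length 4: r = 4·(1/2)^4 = 1/4).
Hamilton's rule: n·r·B > C  ⇒  n > C/(r·B) = 0.0891/(0.25·0.156) = 2.285.
The smallest integer exceeding 2.285 is 3.

3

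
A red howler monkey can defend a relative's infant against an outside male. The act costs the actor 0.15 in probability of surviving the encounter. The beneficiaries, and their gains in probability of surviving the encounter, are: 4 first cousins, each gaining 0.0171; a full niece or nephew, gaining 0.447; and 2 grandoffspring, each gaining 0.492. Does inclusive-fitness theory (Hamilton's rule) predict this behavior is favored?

Yes

Hamilton's rule: the trait is favored when the sum of r·B over every recipient exceeds the actor's cost C.
r to a first cousin = 0.125 (first cousins share one grandparent pair — two paths of length 4: r = 2·(1/2)^4 = 1/8).
r to a full niece or nephew = 0.25 (full aunt/uncle↔niece/nephew: two paths of length 3 through the shared grandparent pair: r = 2·(1/2)^3 = 1/4).
r to a grandoffspring = 1/4 (two parent–offspring links: r = (1/2)^2 = 1/4).
Summing one r·B term per recipient: 4·0.125·0.0171 + 1·0.25·0.447 + 2·0.25·0.492 = 0.3663.
0.3663 > 0.15: the indirect benefit exceeds the cost.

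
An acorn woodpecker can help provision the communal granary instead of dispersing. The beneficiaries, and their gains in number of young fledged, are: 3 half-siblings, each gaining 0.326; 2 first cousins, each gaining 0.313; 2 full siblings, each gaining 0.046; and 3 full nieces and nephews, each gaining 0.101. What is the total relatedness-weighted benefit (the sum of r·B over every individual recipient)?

0.4445

r to a half-sibling = 1/4 (half-sibs share one parent — one path of length 2: r = (1/2)^2 = 1/4).
r to a first cousin = 1/8 (first cousins share one grandparent pair — two paths of length 4: r = 2·(1/2)^4 = 1/8).
r to a full sibling = 1/2 (full sibs share both parents — two paths of length 2: r = 2·(1/2)^2 = 1/2).
r to a full niece or nephew = 1/4 (full aunt/uncle↔niece/nephew: two paths of length 3 through the shared grandparent pair: r = 2·(1/2)^3 = 1/4).
Summing one r·B term per recipient: 3·0.25·0.326 + 2·0.125·0.313 + 2·0.5·0.046 + 3·0.25·0.101 = 0.4445.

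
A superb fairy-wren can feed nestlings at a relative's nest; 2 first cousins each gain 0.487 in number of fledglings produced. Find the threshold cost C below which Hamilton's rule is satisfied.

0.12175

r to a first cousin = 0.125 (first cousins share one grandparent pair — two paths of length 4: r = 2·(1/2)^4 = 1/8).
Hamilton's rule: n·r·B > C, so the trait is favored while C < n·r·B = 2·0.125·0.487 = 0.12175.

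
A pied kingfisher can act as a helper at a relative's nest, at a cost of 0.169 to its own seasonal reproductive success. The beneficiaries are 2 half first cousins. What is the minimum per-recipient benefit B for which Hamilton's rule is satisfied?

r to a half first cousin = 1/16 (half first cousins share one grandparent — one path of length 4: r = (1/2)^4 = 1/16).
Hamilton's rule with n recipients of equal r: n·r·B > C, so B > C/(n·r) = 0.169/(2·0.0625) = 1.352.

1.352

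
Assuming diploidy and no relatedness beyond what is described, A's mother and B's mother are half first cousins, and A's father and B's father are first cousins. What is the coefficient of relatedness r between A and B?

Relatedness sums over independent paths through distinct common ancestors.
A and B are related in two ways: half second cousins through their mothers (r = 1/64) and second cousins through their fathers (r = 1/32).
r = 1/64 + 1/32 = 0.046875.

0.046875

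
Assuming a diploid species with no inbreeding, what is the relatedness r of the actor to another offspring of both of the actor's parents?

0.5

Each parent–offspring link contributes a factor of 1/2, and independent paths through distinct common ancestors add.
Full sibs share both parents — two paths of length 2: r = 2·(1/2)^2 = 1/2.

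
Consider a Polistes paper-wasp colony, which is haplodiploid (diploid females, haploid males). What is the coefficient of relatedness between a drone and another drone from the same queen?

0.5

Haploid brothers each carry a random half of the queen's diploid genome, so on average they share half: r = 1/2.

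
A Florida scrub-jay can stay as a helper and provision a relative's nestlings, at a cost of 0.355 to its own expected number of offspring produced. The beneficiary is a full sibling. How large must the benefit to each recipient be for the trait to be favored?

r to a full sibling = 0.5 (full sibs share both parents — two paths of length 2: r = 2·(1/2)^2 = 1/2).
Hamilton's rule with n recipients of equal r: n·r·B > C, so B > C/(n·r) = 0.355/(1·0.5) = 0.71.

0.71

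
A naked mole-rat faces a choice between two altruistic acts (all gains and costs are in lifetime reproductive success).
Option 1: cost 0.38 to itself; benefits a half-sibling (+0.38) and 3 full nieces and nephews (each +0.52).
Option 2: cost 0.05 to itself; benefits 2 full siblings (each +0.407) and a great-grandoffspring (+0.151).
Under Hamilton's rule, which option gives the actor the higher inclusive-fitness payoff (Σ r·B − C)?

Option 2

Option 1: r to a half-sibling = 0.25.
Option 1: r to a full niece or nephew = 0.25.
Option 1: Σ r·B − C = (1·0.25·0.38 + 3·0.25·0.52) − 0.38 = 0.105.
Option 2: r to a full sibling = 0.5.
Option 2: r to a great-grandoffspring = 0.125.
Option 2: Σ r·B − C = (2·0.5·0.407 + 1·0.125·0.151) − 0.05 = 0.375875.
Option 2 has the higher net inclusive-fitness payoff.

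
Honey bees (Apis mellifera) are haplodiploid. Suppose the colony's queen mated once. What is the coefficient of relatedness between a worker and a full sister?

0.75

Haplodiploid full sisters inherit their father's entire haploid genome identically (contributing 1/2) and on average half of their mother's contribution (1/2 · 1/2 = 1/4); r = 1/2 + 1/4 = 3/4.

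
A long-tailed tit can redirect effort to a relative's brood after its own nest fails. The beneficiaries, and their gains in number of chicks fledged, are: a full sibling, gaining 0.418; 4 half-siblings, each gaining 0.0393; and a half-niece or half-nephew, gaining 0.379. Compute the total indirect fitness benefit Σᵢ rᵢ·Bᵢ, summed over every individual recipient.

0.295675

r to a full sibling = 1/2 (full sibs share both parents — two paths of length 2: r = 2·(1/2)^2 = 1/2).
r to a half-sibling = 1/4 (half-sibs share one parent — one path of length 2: r = (1/2)^2 = 1/4).
r to a half-niece or half-nephew = 0.125 (half-aunt/uncle↔niece/nephew: one path of length 3: r = (1/2)^3 = 1/8).
Summing one r·B term per recipient: 1·0.5·0.418 + 4·0.25·0.0393 + 1·0.125·0.379 = 0.295675.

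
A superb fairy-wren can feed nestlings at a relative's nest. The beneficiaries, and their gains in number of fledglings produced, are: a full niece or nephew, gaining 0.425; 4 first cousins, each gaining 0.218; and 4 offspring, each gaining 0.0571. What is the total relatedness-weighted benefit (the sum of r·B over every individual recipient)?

0.32945

r to a full niece or nephew = 1/4 (full aunt/uncle↔niece/nephew: two paths of length 3 through the shared grandparent pair: r = 2·(1/2)^3 = 1/4).
r to a first cousin = 0.125 (first cousins share one grandparent pair — two paths of length 4: r = 2·(1/2)^4 = 1/8).
r to an offspring = 0.5 (one parent–offspring link: r = (1/2)^1 = 1/2).
Summing one r·B term per recipient: 1·0.25·0.425 + 4·0.125·0.218 + 4·0.5·0.0571 = 0.32945.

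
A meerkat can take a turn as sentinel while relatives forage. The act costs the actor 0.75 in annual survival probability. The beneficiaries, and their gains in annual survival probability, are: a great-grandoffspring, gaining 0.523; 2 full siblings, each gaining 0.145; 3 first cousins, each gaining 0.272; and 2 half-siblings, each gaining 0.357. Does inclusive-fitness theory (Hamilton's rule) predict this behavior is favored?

Hamilton's rule: the trait is favored when the sum of r·B over every recipient exceeds the actor's cost C.
r to a great-grandoffspring = 1/8 (three parent–offspring links: r = (1/2)^3 = 1/8).
r to a full sibling = 0.5 (full sibs share both parents — two paths of length 2: r = 2·(1/2)^2 = 1/2).
r to a first cousin = 0.125 (first cousins share one grandparent pair — two paths of length 4: r = 2·(1/2)^4 = 1/8).
r to a half-sibling = 1/4 (half-sibs share one parent — one path of length 2: r = (1/2)^2 = 1/4).
Summing one r·B term per recipient: 1·0.125·0.523 + 2·0.5·0.145 + 3·0.125·0.272 + 2·0.25·0.357 = 0.490875.
0.490875 < 0.75: the indirect benefit is less than the cost.

No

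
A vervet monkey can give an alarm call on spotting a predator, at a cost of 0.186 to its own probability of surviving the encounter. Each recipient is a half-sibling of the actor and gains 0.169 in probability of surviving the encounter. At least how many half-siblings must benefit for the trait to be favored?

5

r to a half-sibling = 0.25 (half-sibs share one parent — one path of length 2: r = (1/2)^2 = 1/4).
Hamilton's rule: n·r·B > C  ⇒  n > C/(r·B) = 0.186/(0.25·0.169) = 4.402.
The smallest integer exceeding 4.402 is 5.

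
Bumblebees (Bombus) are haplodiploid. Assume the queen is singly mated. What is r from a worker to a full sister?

Haplodiploid full sisters inherit their father's entire haploid genome identically (contributing 1/2) and on average half of their mother's contribution (1/2 · 1/2 = 1/4); r = 1/2 + 1/4 = 3/4.

0.75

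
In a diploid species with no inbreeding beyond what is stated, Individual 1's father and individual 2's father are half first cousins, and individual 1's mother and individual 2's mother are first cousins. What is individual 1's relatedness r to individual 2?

0.046875

Relatedness sums over independent paths through distinct common ancestors.
Individual 1 and individual 2 are related in two ways: half second cousins through their fathers (r = 1/64) and second cousins through their mothers (r = 1/32).
r = 1/64 + 1/32 = 0.046875.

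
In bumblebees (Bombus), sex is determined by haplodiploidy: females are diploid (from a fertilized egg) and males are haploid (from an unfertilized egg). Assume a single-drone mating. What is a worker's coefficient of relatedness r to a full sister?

Haplodiploid full sisters inherit their father's entire haploid genome identically (contributing 1/2) and on average half of their mother's contribution (1/2 · 1/2 = 1/4); r = 1/2 + 1/4 = 3/4.

0.75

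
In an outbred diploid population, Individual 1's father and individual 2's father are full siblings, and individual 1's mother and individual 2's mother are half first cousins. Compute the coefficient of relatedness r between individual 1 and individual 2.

With two independent routes of shared ancestry, r is the sum of the two contributions.
Individual 1 and individual 2 are related in two ways: first cousins through their fathers (r = 1/8) and half second cousins through their mothers (r = 1/64).
r = 1/8 + 1/64 = 9/64 = 0.140625.

0.140625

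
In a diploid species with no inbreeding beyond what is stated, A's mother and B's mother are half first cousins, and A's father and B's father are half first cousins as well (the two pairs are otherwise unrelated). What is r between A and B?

0.03125

With two independent routes of shared ancestry, r is the sum of the two contributions.
A and B are related in two ways: half second cousins through their mothers (r = 1/64) and half second cousins through their fathers (r = 1/64).
r = 1/64 + 1/64 = 0.03125.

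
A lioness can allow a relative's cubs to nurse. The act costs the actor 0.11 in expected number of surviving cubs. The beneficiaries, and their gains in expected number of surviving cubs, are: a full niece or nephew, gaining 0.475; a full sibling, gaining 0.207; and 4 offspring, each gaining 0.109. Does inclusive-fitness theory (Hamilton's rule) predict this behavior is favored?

Hamilton's rule: the trait is favored when the sum of r·B over every recipient exceeds the actor's cost C.
r to a full niece or nephew = 0.25 (full aunt/uncle↔niece/nephew: two paths of length 3 through the shared grandparent pair: r = 2·(1/2)^3 = 1/4).
r to a full sibling = 1/2 (full sibs share both parents — two paths of length 2: r = 2·(1/2)^2 = 1/2).
r to an offspring = 1/2 (one parent–offspring link: r = (1/2)^1 = 1/2).
Summing one r·B term per recipient: 1·0.25·0.475 + 1·0.5·0.207 + 4·0.5·0.109 = 0.44025.
0.44025 > 0.11: the indirect benefit exceeds the cost.

Yes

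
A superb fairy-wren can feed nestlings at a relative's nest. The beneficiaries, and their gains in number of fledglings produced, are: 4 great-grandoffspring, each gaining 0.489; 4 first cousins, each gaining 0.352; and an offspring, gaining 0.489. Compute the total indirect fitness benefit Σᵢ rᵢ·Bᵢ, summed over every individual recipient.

0.665

r to a great-grandoffspring = 0.125 (three parent–offspring links: r = (1/2)^3 = 1/8).
r to a first cousin = 1/8 (first cousins share one grandparent pair — two paths of length 4: r = 2·(1/2)^4 = 1/8).
r to an offspring = 0.5 (one parent–offspring link: r = (1/2)^1 = 1/2).
Summing one r·B term per recipient: 4·0.125·0.489 + 4·0.125·0.352 + 1·0.5·0.489 = 0.665.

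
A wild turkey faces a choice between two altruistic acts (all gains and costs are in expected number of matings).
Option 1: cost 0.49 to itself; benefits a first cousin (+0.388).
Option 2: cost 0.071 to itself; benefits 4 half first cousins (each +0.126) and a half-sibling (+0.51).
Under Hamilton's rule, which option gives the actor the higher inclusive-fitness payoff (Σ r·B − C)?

Option 1: r to a first cousin = 0.125.
Option 1: Σ r·B − C = (1·0.125·0.388) − 0.49 = -0.4415.
Option 2: r to a half first cousin = 0.0625.
Option 2: r to a half-sibling = 0.25.
Option 2: Σ r·B − C = (4·0.0625·0.126 + 1·0.25·0.51) − 0.071 = 0.088.
Option 2 has the higher net inclusive-fitness payoff.

Option 2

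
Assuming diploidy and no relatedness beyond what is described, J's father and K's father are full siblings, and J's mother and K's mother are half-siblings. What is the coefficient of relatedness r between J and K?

With two independent routes of shared ancestry, r is the sum of the two contributions.
J and K are related in two ways: first cousins through their fathers (r = 1/8) and half first cousins through their mothers (r = 1/16).
r = 1/8 + 1/16 = 0.1875.

0.1875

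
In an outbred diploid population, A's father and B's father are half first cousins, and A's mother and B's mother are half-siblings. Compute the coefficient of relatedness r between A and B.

Relatedness sums over independent paths through distinct common ancestors.
A and B are related in two ways: half second cousins through their fathers (r = 1/64) and half first cousins through their mothers (r = 1/16).
r = 1/64 + 1/16 = 0.078125.

0.078125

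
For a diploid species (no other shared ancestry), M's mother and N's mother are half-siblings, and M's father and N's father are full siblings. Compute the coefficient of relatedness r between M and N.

With two independent routes of shared ancestry, r is the sum of the two contributions.
M and N are related in two ways: half first cousins through their mothers (r = 1/16) and first cousins through their fathers (r = 1/8).
r = 1/16 + 1/8 = 3/16 = 0.1875.

0.1875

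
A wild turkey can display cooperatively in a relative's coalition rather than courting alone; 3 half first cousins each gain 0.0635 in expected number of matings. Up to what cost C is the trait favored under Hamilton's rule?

0.01190625

r to a half first cousin = 0.0625 (half first cousins share one grandparent — one path of length 4: r = (1/2)^4 = 1/16).
Hamilton's rule: n·r·B > C, so the trait is favored while C < n·r·B = 3·0.0625·0.0635 = 0.01190625.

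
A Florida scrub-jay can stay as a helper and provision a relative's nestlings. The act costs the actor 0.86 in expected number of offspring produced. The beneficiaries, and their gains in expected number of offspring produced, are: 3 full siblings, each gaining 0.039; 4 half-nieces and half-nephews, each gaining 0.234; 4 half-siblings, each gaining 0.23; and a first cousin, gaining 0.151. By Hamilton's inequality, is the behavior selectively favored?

Hamilton's rule: the trait is favored when the sum of r·B over every recipient exceeds the actor's cost C.
r to a full sibling = 0.5 (full sibs share both parents — two paths of length 2: r = 2·(1/2)^2 = 1/2).
r to a half-niece or half-nephew = 0.125 (half-aunt/uncle↔niece/nephew: one path of length 3: r = (1/2)^3 = 1/8).
r to a half-sibling = 1/4 (half-sibs share one parent — one path of length 2: r = (1/2)^2 = 1/4).
r to a first cousin = 0.125 (first cousins share one grandparent pair — two paths of length 4: r = 2·(1/2)^4 = 1/8).
Summing one r·B term per recipient: 3·0.5·0.039 + 4·0.125·0.234 + 4·0.25·0.23 + 1·0.125·0.151 = 0.424375.
0.424375 < 0.86: the indirect benefit is less than the cost.

No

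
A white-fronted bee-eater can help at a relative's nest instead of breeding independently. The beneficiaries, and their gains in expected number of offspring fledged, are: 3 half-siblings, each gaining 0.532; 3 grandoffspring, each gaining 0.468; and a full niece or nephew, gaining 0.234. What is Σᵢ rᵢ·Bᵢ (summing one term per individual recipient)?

0.8085

r to a half-sibling = 1/4 (half-sibs share one parent — one path of length 2: r = (1/2)^2 = 1/4).
r to a grandoffspring = 1/4 (two parent–offspring links: r = (1/2)^2 = 1/4).
r to a full niece or nephew = 1/4 (full aunt/uncle↔niece/nephew: two paths of length 3 through the shared grandparent pair: r = 2·(1/2)^3 = 1/4).
Summing one r·B term per recipient: 3·0.25·0.532 + 3·0.25·0.468 + 1·0.25·0.234 = 0.8085.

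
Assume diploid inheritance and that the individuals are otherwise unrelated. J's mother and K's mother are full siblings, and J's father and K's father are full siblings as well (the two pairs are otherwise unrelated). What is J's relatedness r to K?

Wright's path rule: contributions from independent ancestry routes add.
J and K are related in two ways: first cousins through their mothers (r = 1/8) and first cousins through their fathers (r = 1/8) — i.e. double first cousins.
r = 1/8 + 1/8 = 0.25.

0.25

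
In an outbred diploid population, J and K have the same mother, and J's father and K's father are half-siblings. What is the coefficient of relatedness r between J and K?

Independent pedigree routes through distinct common ancestors add.
J and K are related in two ways: half-sibs through their shared mother (r = 1/4) and half first cousins through their fathers (r = 1/16).
r = 1/4 + 1/16 = 0.3125.

0.3125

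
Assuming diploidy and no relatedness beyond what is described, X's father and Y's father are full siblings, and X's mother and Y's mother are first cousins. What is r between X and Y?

Relatedness sums over independent paths through distinct common ancestors.
X and Y are related in two ways: first cousins through their fathers (r = 1/8) and second cousins through their mothers (r = 1/32).
r = 1/8 + 1/32 = 5/32 = 0.15625.

0.15625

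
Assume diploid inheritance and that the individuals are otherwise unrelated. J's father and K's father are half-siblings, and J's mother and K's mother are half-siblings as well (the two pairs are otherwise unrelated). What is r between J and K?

0.125

Independent pedigree routes through distinct common ancestors add.
J and K are related in two ways: half first cousins through their fathers (r = 1/16) and half first cousins through their mothers (r = 1/16).
r = 1/16 + 1/16 = 1/8 = 0.125.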